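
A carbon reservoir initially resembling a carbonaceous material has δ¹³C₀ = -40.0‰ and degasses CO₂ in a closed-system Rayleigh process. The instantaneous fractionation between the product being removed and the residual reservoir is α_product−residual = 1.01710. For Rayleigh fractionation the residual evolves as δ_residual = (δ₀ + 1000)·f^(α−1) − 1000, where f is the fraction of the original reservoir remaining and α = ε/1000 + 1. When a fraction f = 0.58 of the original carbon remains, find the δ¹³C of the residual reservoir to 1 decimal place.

Rayleigh residual: δ_res = (δ₀ + 1000)·f^(α−1) − 1000
α − 1 = 0.01710
f^(α−1) = 0.58^(0.01710) = 0.990728
δ_res = (-40.0 + 1000) × 0.990728 − 1000 = 951.099 − 1000 = -48.90‰

-48.9‰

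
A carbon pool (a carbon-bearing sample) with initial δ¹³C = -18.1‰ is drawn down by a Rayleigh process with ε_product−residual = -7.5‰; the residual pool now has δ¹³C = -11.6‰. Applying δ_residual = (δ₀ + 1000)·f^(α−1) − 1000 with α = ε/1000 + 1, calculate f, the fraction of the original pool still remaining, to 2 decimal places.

0.41

α − 1 = ε/1000 = -0.0075
(δ_res + 1000)/(δ₀ + 1000) = (-11.6 + 1000)/(-18.1 + 1000) = 988.4/981.9 = 1.006620
f = 1.006620^(1/-0.0075) = exp(ln(1.006620)/-0.0075) = exp(0.00660/-0.0075)
f = exp(-0.8797) = 0.4149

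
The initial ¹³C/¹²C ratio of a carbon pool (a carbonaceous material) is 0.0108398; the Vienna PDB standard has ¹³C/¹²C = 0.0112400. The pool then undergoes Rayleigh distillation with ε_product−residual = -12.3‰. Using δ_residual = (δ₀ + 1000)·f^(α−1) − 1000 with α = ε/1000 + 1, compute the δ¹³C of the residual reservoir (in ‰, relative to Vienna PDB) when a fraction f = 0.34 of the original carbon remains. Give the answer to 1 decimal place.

δ₀ = (0.0108398/0.0112400 − 1)×1000 = (0.964395 − 1)×1000 = -35.605‰
α − 1 = ε/1000 = -0.0123
f^(α−1) = 0.34^(-0.0123) = 1.013358
δ_res = (-35.605 + 1000) × 1.013358 − 1000 = 977.277 − 1000 = -22.72‰

-22.7‰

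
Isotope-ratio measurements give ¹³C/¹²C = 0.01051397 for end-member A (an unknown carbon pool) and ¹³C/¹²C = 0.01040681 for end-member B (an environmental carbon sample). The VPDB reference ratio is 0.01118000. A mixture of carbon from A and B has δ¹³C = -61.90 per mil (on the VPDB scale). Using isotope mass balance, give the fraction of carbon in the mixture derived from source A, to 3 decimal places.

δ_A = (0.01051397/0.01118000 − 1)×1000 = (0.940427 − 1)×1000 = -59.573 per mil
δ_B = (0.01040681/0.01118000 − 1)×1000 = (0.930842 − 1)×1000 = -69.158 per mil
f_A = (δ_mix − δ_B)/(δ_A − δ_B) = (-61.90 − (-69.158))/(-59.573 − (-69.158))
f_A = 7.258 / 9.585 = 0.7573

0.757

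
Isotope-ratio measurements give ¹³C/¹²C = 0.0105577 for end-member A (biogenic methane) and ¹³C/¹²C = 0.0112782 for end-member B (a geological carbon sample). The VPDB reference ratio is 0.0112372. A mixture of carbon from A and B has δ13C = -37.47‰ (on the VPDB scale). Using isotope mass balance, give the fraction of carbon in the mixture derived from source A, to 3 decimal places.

δ_A = (0.0105577/0.0112372 − 1)×1000 = (0.939531 − 1)×1000 = -60.469‰
δ_B = (0.0112782/0.0112372 − 1)×1000 = (1.003649 − 1)×1000 = 3.649‰
f_A = (δ_mix − δ_B)/(δ_A − δ_B) = (-37.47 − (3.649))/(-60.469 − (3.649))
f_A = -41.119 / -64.117 = 0.6413

0.641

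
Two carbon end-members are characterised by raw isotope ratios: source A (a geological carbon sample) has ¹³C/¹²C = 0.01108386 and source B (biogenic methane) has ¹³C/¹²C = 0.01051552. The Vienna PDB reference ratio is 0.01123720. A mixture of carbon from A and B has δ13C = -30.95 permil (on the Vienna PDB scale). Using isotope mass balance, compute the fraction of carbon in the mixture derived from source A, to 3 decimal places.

0.658

δ_A = (0.01108386/0.01123720 − 1)×1000 = (0.986354 − 1)×1000 = -13.646 permil
δ_B = (0.01051552/0.01123720 − 1)×1000 = (0.935778 − 1)×1000 = -64.222 permil
f_A = (δ_mix − δ_B)/(δ_A − δ_B) = (-30.95 − (-64.222))/(-13.646 − (-64.222))
f_A = 33.272 / 50.577 = 0.6579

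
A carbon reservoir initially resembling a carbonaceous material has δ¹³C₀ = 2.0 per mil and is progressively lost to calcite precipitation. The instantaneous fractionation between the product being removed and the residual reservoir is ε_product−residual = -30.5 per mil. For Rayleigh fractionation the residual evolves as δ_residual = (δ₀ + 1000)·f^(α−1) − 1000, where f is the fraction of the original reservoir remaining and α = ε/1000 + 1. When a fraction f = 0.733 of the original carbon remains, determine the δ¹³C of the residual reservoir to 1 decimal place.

Rayleigh residual: δ_res = (δ₀ + 1000)·f^(α−1) − 1000
α = ε/1000 + 1 = 0.96950, so α − 1 = -0.03050
f^(α−1) = 0.733^(-0.03050) = 1.009519
δ_res = (2.0 + 1000) × 1.009519 − 1000 = 1011.538 − 1000 = 11.54 per mil

11.5 per mil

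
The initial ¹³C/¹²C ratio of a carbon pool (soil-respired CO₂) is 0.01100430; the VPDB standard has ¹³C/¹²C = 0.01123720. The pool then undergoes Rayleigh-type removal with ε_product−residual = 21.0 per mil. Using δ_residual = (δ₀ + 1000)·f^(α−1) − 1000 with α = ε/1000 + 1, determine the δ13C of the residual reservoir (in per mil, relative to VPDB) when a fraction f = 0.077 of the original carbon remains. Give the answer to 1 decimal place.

δ₀ = (0.01100430/0.01123720 − 1)×1000 = (0.979274 − 1)×1000 = -20.726 per mil
α − 1 = ε/1000 = 0.0210
f^(α−1) = 0.077^(0.0210) = 0.947581
δ_res = (-20.726 + 1000) × 0.947581 − 1000 = 927.942 − 1000 = -72.06 per mil

-72.1 per mil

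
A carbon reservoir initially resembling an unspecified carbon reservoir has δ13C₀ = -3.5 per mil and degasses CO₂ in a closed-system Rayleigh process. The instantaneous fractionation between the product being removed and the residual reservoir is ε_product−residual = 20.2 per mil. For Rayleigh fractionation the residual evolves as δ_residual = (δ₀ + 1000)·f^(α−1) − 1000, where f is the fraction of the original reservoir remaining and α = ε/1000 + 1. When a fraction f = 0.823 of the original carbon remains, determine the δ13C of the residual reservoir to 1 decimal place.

-7.4 per mil

Rayleigh residual: δ_res = (δ₀ + 1000)·f^(α−1) − 1000
α = ε/1000 + 1 = 1.02020, so α − 1 = 0.02020
f^(α−1) = 0.823^(0.02020) = 0.996073
δ_res = (-3.5 + 1000) × 0.996073 − 1000 = 992.587 − 1000 = -7.41 per mil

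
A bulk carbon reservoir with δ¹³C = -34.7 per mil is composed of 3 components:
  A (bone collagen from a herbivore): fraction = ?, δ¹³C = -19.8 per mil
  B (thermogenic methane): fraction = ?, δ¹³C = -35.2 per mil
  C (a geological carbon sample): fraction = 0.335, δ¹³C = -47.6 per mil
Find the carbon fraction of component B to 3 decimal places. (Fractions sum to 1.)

Let f_B and f_A be the unknown fractions; fractions sum to 1 so f_B + f_A = 0.665.
Mass balance: Σ fᵢ·δᵢ = δ_bulk ⇒ f_B·(-35.2) + f_A·(-19.8) = -34.7 − (-15.946) = -18.754
Substitute f_A = 0.665 − f_B:
f_B·(-35.2 − -19.8) = -18.754 − 0.665×(-19.8) = -5.587
f_B = -5.587 / -15.4 = 0.3628

0.363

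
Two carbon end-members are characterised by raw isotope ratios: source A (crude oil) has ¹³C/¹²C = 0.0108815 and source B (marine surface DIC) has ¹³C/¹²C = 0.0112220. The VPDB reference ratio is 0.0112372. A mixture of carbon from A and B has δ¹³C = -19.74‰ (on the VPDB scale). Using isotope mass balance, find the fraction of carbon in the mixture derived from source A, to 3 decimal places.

δ_A = (0.0108815/0.0112372 − 1)×1000 = (0.968346 − 1)×1000 = -31.654‰
δ_B = (0.0112220/0.0112372 − 1)×1000 = (0.998647 − 1)×1000 = -1.353‰
f_A = (δ_mix − δ_B)/(δ_A − δ_B) = (-19.74 − (-1.353))/(-31.654 − (-1.353))
f_A = -18.387 / -30.301 = 0.6068

0.607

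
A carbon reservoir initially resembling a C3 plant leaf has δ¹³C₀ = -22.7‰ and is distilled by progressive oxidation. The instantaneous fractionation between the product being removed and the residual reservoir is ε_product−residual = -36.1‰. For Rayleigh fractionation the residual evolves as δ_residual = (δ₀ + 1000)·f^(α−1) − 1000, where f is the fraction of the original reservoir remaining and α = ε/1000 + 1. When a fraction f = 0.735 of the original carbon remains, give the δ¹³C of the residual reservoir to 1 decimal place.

-11.8‰

Rayleigh residual: δ_res = (δ₀ + 1000)·f^(α−1) − 1000
α = ε/1000 + 1 = 0.96390, so α − 1 = -0.03610
f^(α−1) = 0.735^(-0.03610) = 1.011177
δ_res = (-22.7 + 1000) × 1.011177 − 1000 = 988.223 − 1000 = -11.78‰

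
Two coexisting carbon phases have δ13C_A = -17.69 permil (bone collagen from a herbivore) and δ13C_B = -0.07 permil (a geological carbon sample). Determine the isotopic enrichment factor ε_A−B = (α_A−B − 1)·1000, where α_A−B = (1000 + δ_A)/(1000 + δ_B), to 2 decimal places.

α_A−B = (1000 + -17.69) / (1000 + -0.07) = 982.31 / 999.93 = 0.982379
ε_A−B = (0.982379 − 1) × 1000 = -17.621 permil
(The approximation ε ≈ δ_A − δ_B would give -17.62 permil.)

-17.62 permil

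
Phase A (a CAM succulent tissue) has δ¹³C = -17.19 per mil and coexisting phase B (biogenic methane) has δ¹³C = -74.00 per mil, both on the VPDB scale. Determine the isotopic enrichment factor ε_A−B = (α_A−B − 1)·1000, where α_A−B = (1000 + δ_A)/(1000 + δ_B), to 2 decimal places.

61.35 per mil

α_A−B = (1000 + -17.19) / (1000 + -74.00) = 982.81 / 926.00 = 1.061350
ε_A−B = (1.061350 − 1) × 1000 = 61.350 per mil
(The approximation ε ≈ δ_A − δ_B would give 56.81 per mil.)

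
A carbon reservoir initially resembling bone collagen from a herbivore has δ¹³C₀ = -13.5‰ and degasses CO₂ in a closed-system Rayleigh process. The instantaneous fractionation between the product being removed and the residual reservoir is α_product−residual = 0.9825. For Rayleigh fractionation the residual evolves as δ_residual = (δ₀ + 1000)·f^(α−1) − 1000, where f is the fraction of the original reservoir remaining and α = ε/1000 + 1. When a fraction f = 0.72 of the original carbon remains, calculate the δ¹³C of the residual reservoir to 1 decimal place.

Rayleigh residual: δ_res = (δ₀ + 1000)·f^(α−1) − 1000
α − 1 = -0.01750
f^(α−1) = 0.72^(-0.01750) = 1.005765
δ_res = (-13.5 + 1000) × 1.005765 − 1000 = 992.188 − 1000 = -7.81‰

-7.8‰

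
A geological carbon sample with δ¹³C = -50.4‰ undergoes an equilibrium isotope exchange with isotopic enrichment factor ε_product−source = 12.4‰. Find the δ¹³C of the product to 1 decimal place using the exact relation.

Exactly, δ_product = (δ_source + 1000)·(ε/1000 + 1) − 1000.
δ_product = (-50.4 + 1000) × (12.4/1000 + 1) − 1000
δ_product = -38.62‰

-38.6‰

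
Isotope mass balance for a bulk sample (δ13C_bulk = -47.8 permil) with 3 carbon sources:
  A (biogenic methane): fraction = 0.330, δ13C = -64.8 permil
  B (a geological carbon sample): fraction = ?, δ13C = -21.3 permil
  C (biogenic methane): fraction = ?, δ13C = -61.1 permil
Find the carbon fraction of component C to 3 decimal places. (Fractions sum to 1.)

0.305

Let f_C and f_B be the unknown fractions; fractions sum to 1 so f_C + f_B = 0.670.
Mass balance: Σ fᵢ·δᵢ = δ_bulk ⇒ f_C·(-61.1) + f_B·(-21.3) = -47.8 − (-21.384) = -26.416
Substitute f_B = 0.670 − f_C:
f_C·(-61.1 − -21.3) = -26.416 − 0.670×(-21.3) = -12.145
f_C = -12.145 / -39.8 = 0.3052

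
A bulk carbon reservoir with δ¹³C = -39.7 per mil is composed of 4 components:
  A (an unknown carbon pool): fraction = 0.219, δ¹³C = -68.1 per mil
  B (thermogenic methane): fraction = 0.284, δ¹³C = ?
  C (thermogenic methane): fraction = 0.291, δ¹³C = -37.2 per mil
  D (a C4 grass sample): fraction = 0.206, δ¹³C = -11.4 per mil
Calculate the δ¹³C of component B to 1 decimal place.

-40.9 per mil

Isotope mass balance: δ_bulk = Σ fᵢ·δᵢ.
-39.7 = 0.219×(-68.1) + 0.284×δ_B + 0.291×(-37.2) + 0.206×(-11.4)
0.284·δ_B = -39.7 − (-28.087) = -11.613
δ_B = -11.613 / 0.284 = -40.89 per mil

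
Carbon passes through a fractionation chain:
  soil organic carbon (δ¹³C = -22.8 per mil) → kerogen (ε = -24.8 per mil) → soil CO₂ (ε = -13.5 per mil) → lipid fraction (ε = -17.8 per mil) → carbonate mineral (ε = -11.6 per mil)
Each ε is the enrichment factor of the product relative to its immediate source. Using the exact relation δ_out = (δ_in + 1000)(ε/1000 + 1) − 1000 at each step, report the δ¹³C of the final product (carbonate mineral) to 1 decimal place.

step 1: δ = (-22.80 + 1000)·(-24.8/1000 + 1) − 1000 = -47.03 per mil
step 2: δ = (-47.03 + 1000)·(-13.5/1000 + 1) − 1000 = -59.90 per mil
step 3: δ = (-59.90 + 1000)·(-17.8/1000 + 1) − 1000 = -76.63 per mil
step 4: δ = (-76.63 + 1000)·(-11.6/1000 + 1) − 1000 = -87.34 per mil

-87.3 per mil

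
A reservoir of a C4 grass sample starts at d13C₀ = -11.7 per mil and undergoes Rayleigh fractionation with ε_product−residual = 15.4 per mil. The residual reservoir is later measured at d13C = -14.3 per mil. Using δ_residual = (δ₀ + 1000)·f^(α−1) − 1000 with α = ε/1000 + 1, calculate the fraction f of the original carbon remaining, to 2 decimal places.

α − 1 = ε/1000 = 0.0154
(δ_res + 1000)/(δ₀ + 1000) = (-14.3 + 1000)/(-11.7 + 1000) = 985.7/988.3 = 0.997369
f = 0.997369^(1/0.0154) = exp(ln(0.997369)/0.0154) = exp(-0.00263/0.0154)
f = exp(-0.1711) = 0.8428

0.84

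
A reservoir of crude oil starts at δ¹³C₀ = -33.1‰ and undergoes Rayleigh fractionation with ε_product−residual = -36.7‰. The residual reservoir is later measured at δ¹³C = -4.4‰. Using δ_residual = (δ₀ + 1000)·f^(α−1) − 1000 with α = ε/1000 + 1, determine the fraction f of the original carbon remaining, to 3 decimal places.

α − 1 = ε/1000 = -0.0367
(δ_res + 1000)/(δ₀ + 1000) = (-4.4 + 1000)/(-33.1 + 1000) = 995.6/966.9 = 1.029682
f = 1.029682^(1/-0.0367) = exp(ln(1.029682)/-0.0367) = exp(0.02925/-0.0367)
f = exp(-0.7970) = 0.4507

0.451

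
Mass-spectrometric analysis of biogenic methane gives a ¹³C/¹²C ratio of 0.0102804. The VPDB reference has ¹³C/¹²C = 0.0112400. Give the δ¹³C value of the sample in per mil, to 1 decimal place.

δ¹³C = (R_sample / R_standard − 1) × 1000
R_sample / R_standard = 0.0102804 / 0.0112400 = 0.914626
δ¹³C = (0.914626 − 1) × 1000 = -85.37 per mil

-85.4 per mil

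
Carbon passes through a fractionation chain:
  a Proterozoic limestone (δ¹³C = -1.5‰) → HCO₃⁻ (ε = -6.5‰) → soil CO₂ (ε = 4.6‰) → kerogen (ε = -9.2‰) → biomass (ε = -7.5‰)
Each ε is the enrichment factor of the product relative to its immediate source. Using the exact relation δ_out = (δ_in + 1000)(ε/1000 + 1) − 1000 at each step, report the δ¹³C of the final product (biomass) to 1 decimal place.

step 1: δ = (-1.50 + 1000)·(-6.5/1000 + 1) − 1000 = -7.99‰
step 2: δ = (-7.99 + 1000)·(4.6/1000 + 1) − 1000 = -3.43‰
step 3: δ = (-3.43 + 1000)·(-9.2/1000 + 1) − 1000 = -12.60‰
step 4: δ = (-12.60 + 1000)·(-7.5/1000 + 1) − 1000 = -20.00‰

-20.0‰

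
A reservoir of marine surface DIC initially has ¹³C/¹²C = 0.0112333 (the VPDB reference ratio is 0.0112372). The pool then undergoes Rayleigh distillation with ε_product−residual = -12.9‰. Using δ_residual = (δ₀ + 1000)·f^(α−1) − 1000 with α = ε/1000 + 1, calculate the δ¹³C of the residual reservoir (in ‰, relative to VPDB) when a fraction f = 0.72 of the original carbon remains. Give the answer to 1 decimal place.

3.9‰

δ₀ = (0.0112333/0.0112372 − 1)×1000 = (0.999653 − 1)×1000 = -0.347‰
α − 1 = ε/1000 = -0.0129
f^(α−1) = 0.72^(-0.0129) = 1.004247
δ_res = (-0.347 + 1000) × 1.004247 − 1000 = 1003.898 − 1000 = 3.90‰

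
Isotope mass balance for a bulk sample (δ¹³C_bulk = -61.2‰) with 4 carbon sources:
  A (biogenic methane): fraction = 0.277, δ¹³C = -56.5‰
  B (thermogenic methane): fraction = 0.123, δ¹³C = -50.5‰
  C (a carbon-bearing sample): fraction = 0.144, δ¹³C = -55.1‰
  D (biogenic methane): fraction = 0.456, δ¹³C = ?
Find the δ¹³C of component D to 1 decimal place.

Isotope mass balance: δ_bulk = Σ fᵢ·δᵢ.
-61.2 = 0.277×(-56.5) + 0.123×(-50.5) + 0.144×(-55.1) + 0.456×δ_D
0.456·δ_D = -61.2 − (-29.796) = -31.404
δ_D = -31.404 / 0.456 = -68.87‰

-68.9‰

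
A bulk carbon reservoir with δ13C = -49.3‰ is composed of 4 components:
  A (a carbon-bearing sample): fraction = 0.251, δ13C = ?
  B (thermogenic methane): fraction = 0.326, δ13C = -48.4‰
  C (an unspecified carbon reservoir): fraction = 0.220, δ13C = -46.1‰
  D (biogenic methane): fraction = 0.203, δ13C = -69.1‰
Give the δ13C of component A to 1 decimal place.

-37.3‰

Isotope mass balance: δ_bulk = Σ fᵢ·δᵢ.
-49.3 = 0.251×δ_A + 0.326×(-48.4) + 0.220×(-46.1) + 0.203×(-69.1)
0.251·δ_A = -49.3 − (-39.948) = -9.352
δ_A = -9.352 / 0.251 = -37.26‰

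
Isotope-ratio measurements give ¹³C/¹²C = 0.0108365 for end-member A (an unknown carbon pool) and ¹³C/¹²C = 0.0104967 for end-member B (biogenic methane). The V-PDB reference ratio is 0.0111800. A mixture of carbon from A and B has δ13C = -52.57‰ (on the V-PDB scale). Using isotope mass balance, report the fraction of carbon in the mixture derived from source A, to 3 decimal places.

0.281

δ_A = (0.0108365/0.0111800 − 1)×1000 = (0.969275 − 1)×1000 = -30.725‰
δ_B = (0.0104967/0.0111800 − 1)×1000 = (0.938882 − 1)×1000 = -61.118‰
f_A = (δ_mix − δ_B)/(δ_A − δ_B) = (-52.57 − (-61.118))/(-30.725 − (-61.118))
f_A = 8.548 / 30.394 = 0.2812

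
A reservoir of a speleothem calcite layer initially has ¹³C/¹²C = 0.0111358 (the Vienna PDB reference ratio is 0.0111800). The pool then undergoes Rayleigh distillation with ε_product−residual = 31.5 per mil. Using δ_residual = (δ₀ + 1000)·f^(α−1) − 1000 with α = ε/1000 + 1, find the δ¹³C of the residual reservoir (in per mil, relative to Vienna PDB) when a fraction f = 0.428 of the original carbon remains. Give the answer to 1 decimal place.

-30.2 per mil

δ₀ = (0.0111358/0.0111800 − 1)×1000 = (0.996047 − 1)×1000 = -3.953 per mil
α − 1 = ε/1000 = 0.0315
f^(α−1) = 0.428^(0.0315) = 0.973622
δ_res = (-3.953 + 1000) × 0.973622 − 1000 = 969.773 − 1000 = -30.23 per mil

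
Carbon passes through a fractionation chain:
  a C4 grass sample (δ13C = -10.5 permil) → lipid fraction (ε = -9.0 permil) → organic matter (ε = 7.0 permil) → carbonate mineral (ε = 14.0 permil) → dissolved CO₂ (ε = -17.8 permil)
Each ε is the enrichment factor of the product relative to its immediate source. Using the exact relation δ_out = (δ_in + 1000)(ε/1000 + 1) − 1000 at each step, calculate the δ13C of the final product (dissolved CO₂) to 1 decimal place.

-16.5 permil

step 1: δ = (-10.50 + 1000)·(-9.0/1000 + 1) − 1000 = -19.41 permil
step 2: δ = (-19.41 + 1000)·(7.0/1000 + 1) − 1000 = -12.54 permil
step 3: δ = (-12.54 + 1000)·(14.0/1000 + 1) − 1000 = 1.28 permil
step 4: δ = (1.28 + 1000)·(-17.8/1000 + 1) − 1000 = -16.54 permil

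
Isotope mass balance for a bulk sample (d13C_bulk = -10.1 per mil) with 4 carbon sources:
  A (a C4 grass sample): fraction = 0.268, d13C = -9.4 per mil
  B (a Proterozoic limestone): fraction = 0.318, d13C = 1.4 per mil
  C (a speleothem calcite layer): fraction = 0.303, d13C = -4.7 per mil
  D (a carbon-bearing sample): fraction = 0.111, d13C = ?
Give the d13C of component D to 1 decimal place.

-59.5 per mil

Isotope mass balance: δ_bulk = Σ fᵢ·δᵢ.
-10.1 = 0.268×(-9.4) + 0.318×(1.4) + 0.303×(-4.7) + 0.111×δ_D
0.111·δ_D = -10.1 − (-3.498) = -6.602
δ_D = -6.602 / 0.111 = -59.48 per mil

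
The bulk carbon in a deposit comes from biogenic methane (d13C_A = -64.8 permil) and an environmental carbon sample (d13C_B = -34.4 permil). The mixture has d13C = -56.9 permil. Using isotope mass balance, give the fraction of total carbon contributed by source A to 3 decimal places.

δ_mix = f_A·δ_A + (1 − f_A)·δ_B  ⇒  f_A = (δ_mix − δ_B)/(δ_A − δ_B)
f_A = (-56.9 − (-34.4)) / (-64.8 − (-34.4))
f_A = -22.5 / -30.4 = 0.7401

0.740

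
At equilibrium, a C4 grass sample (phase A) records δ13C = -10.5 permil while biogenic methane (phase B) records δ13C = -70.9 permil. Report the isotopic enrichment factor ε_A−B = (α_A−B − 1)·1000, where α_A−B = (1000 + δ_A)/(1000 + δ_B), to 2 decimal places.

65.01 permil

α_A−B = (1000 + -10.5) / (1000 + -70.9) = 989.5 / 929.1 = 1.065009
ε_A−B = (1.065009 − 1) × 1000 = 65.009 permil
(The approximation ε ≈ δ_A − δ_B would give 60.4 permil.)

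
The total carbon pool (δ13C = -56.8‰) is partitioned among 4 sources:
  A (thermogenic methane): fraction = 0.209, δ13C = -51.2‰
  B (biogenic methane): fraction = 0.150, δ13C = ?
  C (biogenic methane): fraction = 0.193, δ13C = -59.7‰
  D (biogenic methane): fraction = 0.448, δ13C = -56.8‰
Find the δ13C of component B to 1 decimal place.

Isotope mass balance: δ_bulk = Σ fᵢ·δᵢ.
-56.8 = 0.209×(-51.2) + 0.150×δ_B + 0.193×(-59.7) + 0.448×(-56.8)
0.150·δ_B = -56.8 − (-47.669) = -9.131
δ_B = -9.131 / 0.150 = -60.87‰

-60.9‰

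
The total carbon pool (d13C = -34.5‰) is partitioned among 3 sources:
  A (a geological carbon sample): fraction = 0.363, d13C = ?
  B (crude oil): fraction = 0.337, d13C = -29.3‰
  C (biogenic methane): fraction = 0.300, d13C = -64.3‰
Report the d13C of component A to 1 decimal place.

-14.7‰

Isotope mass balance: δ_bulk = Σ fᵢ·δᵢ.
-34.5 = 0.363×δ_A + 0.337×(-29.3) + 0.300×(-64.3)
0.363·δ_A = -34.5 − (-29.164) = -5.336
δ_A = -5.336 / 0.363 = -14.70‰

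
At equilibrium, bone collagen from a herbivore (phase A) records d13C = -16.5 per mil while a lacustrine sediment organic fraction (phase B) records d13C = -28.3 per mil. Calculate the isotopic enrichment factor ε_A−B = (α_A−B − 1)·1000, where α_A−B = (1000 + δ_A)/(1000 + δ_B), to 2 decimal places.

12.14 per mil

α_A−B = (1000 + -16.5) / (1000 + -28.3) = 983.5 / 971.7 = 1.012144
ε_A−B = (1.012144 − 1) × 1000 = 12.144 per mil
(The approximation ε ≈ δ_A − δ_B would give 11.8 per mil.)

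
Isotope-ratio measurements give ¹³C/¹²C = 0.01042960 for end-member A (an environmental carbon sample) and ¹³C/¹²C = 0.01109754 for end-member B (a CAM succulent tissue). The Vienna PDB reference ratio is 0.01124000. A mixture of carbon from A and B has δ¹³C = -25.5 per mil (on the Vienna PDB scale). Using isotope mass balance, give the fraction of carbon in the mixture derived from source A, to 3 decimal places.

δ_A = (0.01042960/0.01124000 − 1)×1000 = (0.927900 − 1)×1000 = -72.100 per mil
δ_B = (0.01109754/0.01124000 − 1)×1000 = (0.987326 − 1)×1000 = -12.674 per mil
f_A = (δ_mix − δ_B)/(δ_A − δ_B) = (-25.5 − (-12.674))/(-72.100 − (-12.674))
f_A = -12.826 / -59.425 = 0.2158

0.216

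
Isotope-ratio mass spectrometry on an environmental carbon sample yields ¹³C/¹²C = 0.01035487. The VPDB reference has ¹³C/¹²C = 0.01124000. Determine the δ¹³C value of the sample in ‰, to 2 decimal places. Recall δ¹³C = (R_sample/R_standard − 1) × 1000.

-78.75‰

δ¹³C = (R_sample / R_standard − 1) × 1000
R_sample / R_standard = 0.01035487 / 0.01124000 = 0.921252
δ¹³C = (0.921252 − 1) × 1000 = -78.748‰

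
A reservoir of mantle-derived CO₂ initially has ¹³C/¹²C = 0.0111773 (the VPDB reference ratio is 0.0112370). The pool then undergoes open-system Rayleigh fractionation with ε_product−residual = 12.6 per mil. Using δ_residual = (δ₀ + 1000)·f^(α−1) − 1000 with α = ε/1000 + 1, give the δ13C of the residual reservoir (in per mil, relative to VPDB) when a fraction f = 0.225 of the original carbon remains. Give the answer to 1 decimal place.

δ₀ = (0.0111773/0.0112370 − 1)×1000 = (0.994687 − 1)×1000 = -5.313 per mil
α − 1 = ε/1000 = 0.0126
f^(α−1) = 0.225^(0.0126) = 0.981381
δ_res = (-5.313 + 1000) × 0.981381 − 1000 = 976.167 − 1000 = -23.83 per mil

-23.8 per mil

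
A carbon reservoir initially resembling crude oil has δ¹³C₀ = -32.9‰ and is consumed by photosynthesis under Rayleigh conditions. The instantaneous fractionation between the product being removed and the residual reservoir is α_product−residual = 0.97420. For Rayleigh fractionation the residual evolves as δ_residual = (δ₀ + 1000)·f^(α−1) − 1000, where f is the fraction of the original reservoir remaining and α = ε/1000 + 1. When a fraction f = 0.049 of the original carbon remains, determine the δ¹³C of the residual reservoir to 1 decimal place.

45.4‰

Rayleigh residual: δ_res = (δ₀ + 1000)·f^(α−1) − 1000
α − 1 = -0.02580
f^(α−1) = 0.049^(-0.02580) = 1.080918
δ_res = (-32.9 + 1000) × 1.080918 − 1000 = 1045.356 − 1000 = 45.36‰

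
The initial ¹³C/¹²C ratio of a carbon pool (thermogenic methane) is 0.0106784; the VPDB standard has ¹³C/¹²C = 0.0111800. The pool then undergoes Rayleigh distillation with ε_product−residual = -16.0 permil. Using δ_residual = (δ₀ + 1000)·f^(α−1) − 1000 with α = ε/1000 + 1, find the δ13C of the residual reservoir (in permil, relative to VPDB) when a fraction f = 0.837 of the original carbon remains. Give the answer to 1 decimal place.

δ₀ = (0.0106784/0.0111800 − 1)×1000 = (0.955134 − 1)×1000 = -44.866 permil
α − 1 = ε/1000 = -0.0160
f^(α−1) = 0.837^(-0.0160) = 1.002851
δ_res = (-44.866 + 1000) × 1.002851 − 1000 = 957.857 − 1000 = -42.14 permil

-42.1 permil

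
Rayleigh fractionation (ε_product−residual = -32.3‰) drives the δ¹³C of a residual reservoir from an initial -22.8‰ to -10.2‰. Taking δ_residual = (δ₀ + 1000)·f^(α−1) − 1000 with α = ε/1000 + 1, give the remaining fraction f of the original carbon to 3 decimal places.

0.673

α − 1 = ε/1000 = -0.0323
(δ_res + 1000)/(δ₀ + 1000) = (-10.2 + 1000)/(-22.8 + 1000) = 989.8/977.2 = 1.012894
f = 1.012894^(1/-0.0323) = exp(ln(1.012894)/-0.0323) = exp(0.01281/-0.0323)
f = exp(-0.3966) = 0.6726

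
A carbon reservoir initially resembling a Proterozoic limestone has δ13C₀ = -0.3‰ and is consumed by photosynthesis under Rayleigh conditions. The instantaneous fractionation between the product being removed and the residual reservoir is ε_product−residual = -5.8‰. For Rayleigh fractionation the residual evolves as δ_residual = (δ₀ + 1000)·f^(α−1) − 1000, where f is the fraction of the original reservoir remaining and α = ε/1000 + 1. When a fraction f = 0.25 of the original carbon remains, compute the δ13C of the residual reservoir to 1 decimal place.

Rayleigh residual: δ_res = (δ₀ + 1000)·f^(α−1) − 1000
α = ε/1000 + 1 = 0.99420, so α − 1 = -0.00580
f^(α−1) = 0.25^(-0.00580) = 1.008073
δ_res = (-0.3 + 1000) × 1.008073 − 1000 = 1007.770 − 1000 = 7.77‰

7.8‰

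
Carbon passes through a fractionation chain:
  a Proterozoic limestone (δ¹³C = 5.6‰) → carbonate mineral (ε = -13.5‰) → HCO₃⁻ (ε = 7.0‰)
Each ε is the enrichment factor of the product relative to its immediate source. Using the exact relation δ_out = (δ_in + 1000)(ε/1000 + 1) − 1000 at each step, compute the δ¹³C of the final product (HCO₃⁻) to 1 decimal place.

step 1: δ = (5.60 + 1000)·(-13.5/1000 + 1) − 1000 = -7.98‰
step 2: δ = (-7.98 + 1000)·(7.0/1000 + 1) − 1000 = -1.03‰

-1.0‰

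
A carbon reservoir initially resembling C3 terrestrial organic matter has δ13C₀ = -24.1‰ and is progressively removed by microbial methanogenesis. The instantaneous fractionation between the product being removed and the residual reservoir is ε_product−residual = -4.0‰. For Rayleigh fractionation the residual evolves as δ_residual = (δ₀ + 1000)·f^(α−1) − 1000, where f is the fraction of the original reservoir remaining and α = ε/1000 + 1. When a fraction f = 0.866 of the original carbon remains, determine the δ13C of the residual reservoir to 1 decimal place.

-23.5‰

Rayleigh residual: δ_res = (δ₀ + 1000)·f^(α−1) − 1000
α = ε/1000 + 1 = 0.99600, so α − 1 = -0.00400
f^(α−1) = 0.866^(-0.00400) = 1.000576
δ_res = (-24.1 + 1000) × 1.000576 − 1000 = 976.462 − 1000 = -23.54‰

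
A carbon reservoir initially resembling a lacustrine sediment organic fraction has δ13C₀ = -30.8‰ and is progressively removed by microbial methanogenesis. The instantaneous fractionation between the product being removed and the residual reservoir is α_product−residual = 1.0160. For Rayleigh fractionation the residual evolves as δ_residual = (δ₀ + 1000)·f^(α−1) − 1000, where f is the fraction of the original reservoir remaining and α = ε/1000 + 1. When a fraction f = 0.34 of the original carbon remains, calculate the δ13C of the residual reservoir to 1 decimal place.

-47.4‰

Rayleigh residual: δ_res = (δ₀ + 1000)·f^(α−1) − 1000
α − 1 = 0.01600
f^(α−1) = 0.34^(0.01600) = 0.982887
δ_res = (-30.8 + 1000) × 0.982887 − 1000 = 952.614 − 1000 = -47.39‰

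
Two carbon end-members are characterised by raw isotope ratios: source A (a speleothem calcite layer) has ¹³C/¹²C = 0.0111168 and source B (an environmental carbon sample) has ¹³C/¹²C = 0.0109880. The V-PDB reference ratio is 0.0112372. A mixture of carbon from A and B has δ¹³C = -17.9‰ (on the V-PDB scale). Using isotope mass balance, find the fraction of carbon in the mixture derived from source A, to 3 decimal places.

δ_A = (0.0111168/0.0112372 − 1)×1000 = (0.989286 − 1)×1000 = -10.714‰
δ_B = (0.0109880/0.0112372 − 1)×1000 = (0.977824 − 1)×1000 = -22.176‰
f_A = (δ_mix − δ_B)/(δ_A − δ_B) = (-17.9 − (-22.176))/(-10.714 − (-22.176))
f_A = 4.276 / 11.462 = 0.3731

0.373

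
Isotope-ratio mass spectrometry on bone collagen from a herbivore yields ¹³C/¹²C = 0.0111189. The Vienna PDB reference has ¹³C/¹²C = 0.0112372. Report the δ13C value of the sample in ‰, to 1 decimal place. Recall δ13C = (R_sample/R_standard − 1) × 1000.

δ13C = (R_sample / R_standard − 1) × 1000
R_sample / R_standard = 0.0111189 / 0.0112372 = 0.989472
δ13C = (0.989472 − 1) × 1000 = -10.53‰

-10.5‰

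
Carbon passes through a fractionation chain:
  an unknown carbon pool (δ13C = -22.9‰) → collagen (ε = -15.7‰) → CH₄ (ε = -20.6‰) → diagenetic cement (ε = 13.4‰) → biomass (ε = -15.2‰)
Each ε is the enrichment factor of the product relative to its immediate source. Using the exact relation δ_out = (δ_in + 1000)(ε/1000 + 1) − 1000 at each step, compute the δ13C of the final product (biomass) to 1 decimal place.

-59.9‰

step 1: δ = (-22.90 + 1000)·(-15.7/1000 + 1) − 1000 = -38.24‰
step 2: δ = (-38.24 + 1000)·(-20.6/1000 + 1) − 1000 = -58.05‰
step 3: δ = (-58.05 + 1000)·(13.4/1000 + 1) − 1000 = -45.43‰
step 4: δ = (-45.43 + 1000)·(-15.2/1000 + 1) − 1000 = -59.94‰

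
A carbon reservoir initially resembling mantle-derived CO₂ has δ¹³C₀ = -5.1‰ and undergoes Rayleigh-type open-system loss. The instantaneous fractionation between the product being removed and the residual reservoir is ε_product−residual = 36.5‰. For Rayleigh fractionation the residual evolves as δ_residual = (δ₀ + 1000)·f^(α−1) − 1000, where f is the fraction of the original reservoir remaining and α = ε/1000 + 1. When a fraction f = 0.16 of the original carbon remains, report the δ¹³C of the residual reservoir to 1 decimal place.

-69.5‰

Rayleigh residual: δ_res = (δ₀ + 1000)·f^(α−1) − 1000
α = ε/1000 + 1 = 1.03650, so α − 1 = 0.03650
f^(α−1) = 0.16^(0.03650) = 0.935299
δ_res = (-5.1 + 1000) × 0.935299 − 1000 = 930.529 − 1000 = -69.47‰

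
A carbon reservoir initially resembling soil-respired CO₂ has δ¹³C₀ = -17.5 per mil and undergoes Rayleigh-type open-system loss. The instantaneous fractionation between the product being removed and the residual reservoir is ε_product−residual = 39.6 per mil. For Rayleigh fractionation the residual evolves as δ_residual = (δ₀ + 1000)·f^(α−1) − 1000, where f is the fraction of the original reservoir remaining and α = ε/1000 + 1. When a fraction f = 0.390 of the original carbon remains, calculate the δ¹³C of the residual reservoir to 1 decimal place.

-53.5 per mil

Rayleigh residual: δ_res = (δ₀ + 1000)·f^(α−1) − 1000
α = ε/1000 + 1 = 1.03960, so α − 1 = 0.03960
f^(α−1) = 0.390^(0.03960) = 0.963399
δ_res = (-17.5 + 1000) × 0.963399 − 1000 = 946.539 − 1000 = -53.46 per mil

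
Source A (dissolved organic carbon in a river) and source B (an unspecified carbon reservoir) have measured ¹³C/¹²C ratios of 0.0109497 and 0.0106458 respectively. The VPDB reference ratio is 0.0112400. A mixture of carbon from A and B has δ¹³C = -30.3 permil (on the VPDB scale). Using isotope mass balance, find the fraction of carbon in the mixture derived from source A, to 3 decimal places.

δ_A = (0.0109497/0.0112400 − 1)×1000 = (0.974173 − 1)×1000 = -25.827 permil
δ_B = (0.0106458/0.0112400 − 1)×1000 = (0.947135 − 1)×1000 = -52.865 permil
f_A = (δ_mix − δ_B)/(δ_A − δ_B) = (-30.3 − (-52.865))/(-25.827 − (-52.865))
f_A = 22.565 / 27.037 = 0.8346

0.835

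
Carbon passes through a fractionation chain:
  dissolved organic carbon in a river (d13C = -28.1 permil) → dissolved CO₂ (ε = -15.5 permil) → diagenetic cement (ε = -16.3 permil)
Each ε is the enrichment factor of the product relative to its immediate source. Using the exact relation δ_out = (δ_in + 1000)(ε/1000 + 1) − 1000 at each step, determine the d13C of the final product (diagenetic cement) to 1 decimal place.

-58.8 permil

step 1: δ = (-28.10 + 1000)·(-15.5/1000 + 1) − 1000 = -43.16 permil
step 2: δ = (-43.16 + 1000)·(-16.3/1000 + 1) − 1000 = -58.76 permil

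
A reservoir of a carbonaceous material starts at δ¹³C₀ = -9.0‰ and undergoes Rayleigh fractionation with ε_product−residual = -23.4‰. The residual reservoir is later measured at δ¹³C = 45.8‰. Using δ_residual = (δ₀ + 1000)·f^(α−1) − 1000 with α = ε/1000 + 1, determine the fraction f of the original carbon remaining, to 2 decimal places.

0.10

α − 1 = ε/1000 = -0.0234
(δ_res + 1000)/(δ₀ + 1000) = (45.8 + 1000)/(-9.0 + 1000) = 1045.8/991.0 = 1.055298
f = 1.055298^(1/-0.0234) = exp(ln(1.055298)/-0.0234) = exp(0.05382/-0.0234)
f = exp(-2.3001) = 0.1002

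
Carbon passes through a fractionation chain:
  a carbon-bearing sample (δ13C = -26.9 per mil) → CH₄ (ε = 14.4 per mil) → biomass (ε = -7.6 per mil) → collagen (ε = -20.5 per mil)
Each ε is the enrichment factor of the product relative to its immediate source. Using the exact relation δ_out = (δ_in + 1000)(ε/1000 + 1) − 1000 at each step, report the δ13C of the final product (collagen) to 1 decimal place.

step 1: δ = (-26.90 + 1000)·(14.4/1000 + 1) − 1000 = -12.89 per mil
step 2: δ = (-12.89 + 1000)·(-7.6/1000 + 1) − 1000 = -20.39 per mil
step 3: δ = (-20.39 + 1000)·(-20.5/1000 + 1) − 1000 = -40.47 per mil

-40.5 per mil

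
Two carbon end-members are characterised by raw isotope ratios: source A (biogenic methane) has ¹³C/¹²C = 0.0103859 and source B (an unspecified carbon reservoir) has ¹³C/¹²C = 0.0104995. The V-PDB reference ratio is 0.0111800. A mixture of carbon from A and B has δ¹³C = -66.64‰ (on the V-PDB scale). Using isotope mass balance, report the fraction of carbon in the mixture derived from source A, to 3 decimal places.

δ_A = (0.0103859/0.0111800 − 1)×1000 = (0.928971 − 1)×1000 = -71.029‰
δ_B = (0.0104995/0.0111800 − 1)×1000 = (0.939132 − 1)×1000 = -60.868‰
f_A = (δ_mix − δ_B)/(δ_A − δ_B) = (-66.64 − (-60.868))/(-71.029 − (-60.868))
f_A = -5.772 / -10.161 = 0.5681

0.568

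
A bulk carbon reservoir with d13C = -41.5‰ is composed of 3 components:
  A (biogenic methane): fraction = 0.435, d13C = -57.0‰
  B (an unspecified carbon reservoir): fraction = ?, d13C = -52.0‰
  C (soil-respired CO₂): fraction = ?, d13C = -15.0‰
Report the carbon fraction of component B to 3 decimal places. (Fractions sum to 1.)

0.222

Let f_B and f_C be the unknown fractions; fractions sum to 1 so f_B + f_C = 0.565.
Mass balance: Σ fᵢ·δᵢ = δ_bulk ⇒ f_B·(-52.0) + f_C·(-15.0) = -41.5 − (-24.795) = -16.705
Substitute f_C = 0.565 − f_B:
f_B·(-52.0 − -15.0) = -16.705 − 0.565×(-15.0) = -8.230
f_B = -8.230 / -37.0 = 0.2224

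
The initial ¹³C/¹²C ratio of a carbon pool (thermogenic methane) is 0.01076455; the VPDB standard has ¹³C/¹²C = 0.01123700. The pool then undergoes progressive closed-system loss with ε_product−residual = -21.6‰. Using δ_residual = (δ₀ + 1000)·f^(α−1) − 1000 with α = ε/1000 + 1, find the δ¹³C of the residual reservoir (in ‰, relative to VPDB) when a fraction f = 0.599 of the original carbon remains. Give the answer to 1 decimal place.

δ₀ = (0.01076455/0.01123700 − 1)×1000 = (0.957956 − 1)×1000 = -42.044‰
α − 1 = ε/1000 = -0.0216
f^(α−1) = 0.599^(-0.0216) = 1.011131
δ_res = (-42.044 + 1000) × 1.011131 − 1000 = 968.619 − 1000 = -31.38‰

-31.4‰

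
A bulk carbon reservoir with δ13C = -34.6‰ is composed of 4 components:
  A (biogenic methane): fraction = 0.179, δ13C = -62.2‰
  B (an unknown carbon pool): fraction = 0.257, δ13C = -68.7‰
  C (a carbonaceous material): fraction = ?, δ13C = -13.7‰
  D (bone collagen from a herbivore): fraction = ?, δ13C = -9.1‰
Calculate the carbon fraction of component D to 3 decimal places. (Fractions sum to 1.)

0.417

Let f_D and f_C be the unknown fractions; fractions sum to 1 so f_D + f_C = 0.564.
Mass balance: Σ fᵢ·δᵢ = δ_bulk ⇒ f_D·(-9.1) + f_C·(-13.7) = -34.6 − (-28.790) = -5.810
Substitute f_C = 0.564 − f_D:
f_D·(-9.1 − -13.7) = -5.810 − 0.564×(-13.7) = 1.917
f_D = 1.917 / 4.6 = 0.4166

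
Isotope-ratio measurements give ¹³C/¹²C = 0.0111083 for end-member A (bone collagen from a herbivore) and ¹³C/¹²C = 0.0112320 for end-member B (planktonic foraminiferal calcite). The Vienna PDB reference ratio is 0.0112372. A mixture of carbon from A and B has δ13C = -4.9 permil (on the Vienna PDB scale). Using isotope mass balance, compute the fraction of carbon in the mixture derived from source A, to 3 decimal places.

0.403

δ_A = (0.0111083/0.0112372 − 1)×1000 = (0.988529 − 1)×1000 = -11.471 permil
δ_B = (0.0112320/0.0112372 − 1)×1000 = (0.999537 − 1)×1000 = -0.463 permil
f_A = (δ_mix − δ_B)/(δ_A − δ_B) = (-4.9 − (-0.463))/(-11.471 − (-0.463))
f_A = -4.437 / -11.008 = 0.4031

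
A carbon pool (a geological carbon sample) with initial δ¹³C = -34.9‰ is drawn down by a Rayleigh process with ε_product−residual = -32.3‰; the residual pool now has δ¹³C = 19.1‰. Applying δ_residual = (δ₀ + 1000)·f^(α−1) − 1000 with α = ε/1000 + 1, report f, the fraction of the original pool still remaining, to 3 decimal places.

α − 1 = ε/1000 = -0.0323
(δ_res + 1000)/(δ₀ + 1000) = (19.1 + 1000)/(-34.9 + 1000) = 1019.1/965.1 = 1.055953
f = 1.055953^(1/-0.0323) = exp(ln(1.055953)/-0.0323) = exp(0.05444/-0.0323)
f = exp(-1.6856) = 0.1853

0.185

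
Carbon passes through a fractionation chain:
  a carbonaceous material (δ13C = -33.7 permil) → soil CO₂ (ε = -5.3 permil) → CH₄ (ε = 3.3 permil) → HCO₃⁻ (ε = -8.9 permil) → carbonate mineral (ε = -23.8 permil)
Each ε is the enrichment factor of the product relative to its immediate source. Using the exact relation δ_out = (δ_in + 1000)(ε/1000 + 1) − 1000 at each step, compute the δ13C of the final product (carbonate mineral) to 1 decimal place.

-67.0 permil

step 1: δ = (-33.70 + 1000)·(-5.3/1000 + 1) − 1000 = -38.82 permil
step 2: δ = (-38.82 + 1000)·(3.3/1000 + 1) − 1000 = -35.65 permil
step 3: δ = (-35.65 + 1000)·(-8.9/1000 + 1) − 1000 = -44.23 permil
step 4: δ = (-44.23 + 1000)·(-23.8/1000 + 1) − 1000 = -66.98 permil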